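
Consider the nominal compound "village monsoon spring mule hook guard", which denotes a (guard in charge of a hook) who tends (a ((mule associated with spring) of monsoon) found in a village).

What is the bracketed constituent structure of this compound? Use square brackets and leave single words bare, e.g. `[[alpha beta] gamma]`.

[[village [monsoon [spring mule]]] [hook guard]]

The outermost head in the paraphrase is "guard" (specifically "hook guard"), modified by "village monsoon spring mule".
Inside "village monsoon spring mule": head "mule" (specifically "monsoon spring mule"), modifier "village".
Inside "monsoon spring mule": head "mule" (specifically "spring mule"), modifier "monsoon".
Inside "spring mule": head "mule", modifier "spring".
Inside "hook guard": head "guard", modifier "hook".
So the structure is [[village [monsoon [spring mule]]] [hook guard]].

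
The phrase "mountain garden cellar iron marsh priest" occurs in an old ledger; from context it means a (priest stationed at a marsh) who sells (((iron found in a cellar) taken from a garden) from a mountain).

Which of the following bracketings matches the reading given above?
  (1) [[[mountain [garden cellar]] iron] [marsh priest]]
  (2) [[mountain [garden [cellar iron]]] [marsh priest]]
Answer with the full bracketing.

[[mountain [garden [cellar iron]]] [marsh priest]]

The paraphrase's head is the "priest" part ("marsh priest"); its modifier is "mountain garden cellar iron".
That top-level split, carried through the inner groups, gives [[mountain [garden [cellar iron]]] [marsh priest]].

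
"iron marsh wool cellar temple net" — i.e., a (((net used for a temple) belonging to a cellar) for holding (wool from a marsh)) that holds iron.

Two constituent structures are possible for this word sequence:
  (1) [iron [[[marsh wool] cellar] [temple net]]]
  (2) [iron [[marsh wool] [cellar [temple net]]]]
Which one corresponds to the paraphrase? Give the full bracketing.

[iron [[marsh wool] [cellar [temple net]]]]

The paraphrase's head is the "net" part ("marsh wool cellar temple net"); its modifier is "iron".
That top-level split, carried through the inner groups, gives [iron [[marsh wool] [cellar [temple net]]]].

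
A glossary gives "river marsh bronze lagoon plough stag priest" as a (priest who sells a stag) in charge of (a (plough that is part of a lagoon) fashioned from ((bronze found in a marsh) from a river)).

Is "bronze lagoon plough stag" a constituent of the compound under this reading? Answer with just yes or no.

no

The top-level split is [river marsh bronze lagoon plough] [stag priest]; the full structure is [[[river [marsh bronze]] [lagoon plough]] [stag priest]].
"bronze lagoon plough stag" straddles a constituent boundary, so it is not a single unit.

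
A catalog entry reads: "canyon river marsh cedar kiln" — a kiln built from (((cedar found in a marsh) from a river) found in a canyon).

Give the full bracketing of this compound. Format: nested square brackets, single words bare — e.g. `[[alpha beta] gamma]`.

[[canyon [river [marsh cedar]]] kiln]

The outermost head in the paraphrase is "kiln", modified by "canyon river marsh cedar".
"canyon river marsh cedar" → head "cedar" (specifically "river marsh cedar"), modifier "canyon".
"river marsh cedar" → head "cedar" (specifically "marsh cedar"), modifier "river".
"marsh cedar" → head "cedar", modifier "marsh".
So the structure is [[canyon [river [marsh cedar]]] kiln].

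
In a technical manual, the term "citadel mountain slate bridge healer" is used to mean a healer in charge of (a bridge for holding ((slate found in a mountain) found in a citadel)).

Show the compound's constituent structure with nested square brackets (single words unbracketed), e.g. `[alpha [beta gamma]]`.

[[[citadel [mountain slate]] bridge] healer]

At the top level: head "healer"; modifier "citadel mountain slate bridge".
Within "citadel mountain slate bridge", the head is "bridge" and the modifier is "citadel mountain slate".
Within "citadel mountain slate", the head is "slate" (specifically "mountain slate") and the modifier is "citadel".
Within "mountain slate", the head is "slate" and the modifier is "mountain".
Assembled: [[[citadel [mountain slate]] bridge] healer].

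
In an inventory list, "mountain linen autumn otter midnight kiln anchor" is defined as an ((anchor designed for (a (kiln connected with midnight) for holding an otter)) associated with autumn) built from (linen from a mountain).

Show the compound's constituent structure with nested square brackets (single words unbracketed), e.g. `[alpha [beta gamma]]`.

[[mountain linen] [autumn [[otter [midnight kiln]] anchor]]]

Whole compound: head "anchor" (specifically "autumn otter midnight kiln anchor"), modifier "mountain linen".
Inside "mountain linen": head "linen", modifier "mountain".
Inside "autumn otter midnight kiln anchor": head "anchor" (specifically "otter midnight kiln anchor"), modifier "autumn".
Inside "otter midnight kiln anchor": head "anchor", modifier "otter midnight kiln".
Inside "otter midnight kiln": head "kiln" (specifically "midnight kiln"), modifier "otter".
Inside "midnight kiln": head "kiln", modifier "midnight".
Assembled: [[mountain linen] [autumn [[otter [midnight kiln]] anchor]]].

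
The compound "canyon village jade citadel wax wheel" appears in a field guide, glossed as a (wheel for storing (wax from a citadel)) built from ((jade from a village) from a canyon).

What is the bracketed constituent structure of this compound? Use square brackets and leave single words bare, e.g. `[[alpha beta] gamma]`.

[[canyon [village jade]] [[citadel wax] wheel]]

At the top level: head "wheel" (specifically "citadel wax wheel"); modifier "canyon village jade".
"canyon village jade" → head "jade" (specifically "village jade"), modifier "canyon".
"village jade" → head "jade", modifier "village".
"citadel wax wheel" → head "wheel", modifier "citadel wax".
"citadel wax" → head "wax", modifier "citadel".
Putting it together: [[canyon [village jade]] [[citadel wax] wheel]].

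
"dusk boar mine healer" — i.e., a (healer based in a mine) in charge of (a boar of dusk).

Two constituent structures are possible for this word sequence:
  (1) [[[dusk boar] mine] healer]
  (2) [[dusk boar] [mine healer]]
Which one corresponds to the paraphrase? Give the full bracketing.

The paraphrase's head is the "healer" part ("mine healer"); its modifier is "dusk boar".
That top-level split, carried through the inner groups, gives [[dusk boar] [mine healer]].

[[dusk boar] [mine healer]]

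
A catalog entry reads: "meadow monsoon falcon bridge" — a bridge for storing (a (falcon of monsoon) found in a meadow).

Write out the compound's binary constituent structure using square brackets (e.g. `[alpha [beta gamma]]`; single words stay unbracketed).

[[meadow [monsoon falcon]] bridge]

At the top level: head "bridge"; modifier "meadow monsoon falcon".
Inside "meadow monsoon falcon": head "falcon" (specifically "monsoon falcon"), modifier "meadow".
Inside "monsoon falcon": head "falcon", modifier "monsoon".
Putting it together: [[meadow [monsoon falcon]] bridge].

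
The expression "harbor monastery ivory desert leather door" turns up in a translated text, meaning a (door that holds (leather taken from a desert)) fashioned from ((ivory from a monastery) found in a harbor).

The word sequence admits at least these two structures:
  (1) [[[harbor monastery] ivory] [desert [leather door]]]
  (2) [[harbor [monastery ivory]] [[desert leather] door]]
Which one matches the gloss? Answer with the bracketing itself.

The paraphrase's head is the "door" part ("desert leather door"); its modifier is "harbor monastery ivory".
That top-level split, carried through the inner groups, gives [[harbor [monastery ivory]] [[desert leather] door]].

[[harbor [monastery ivory]] [[desert leather] door]]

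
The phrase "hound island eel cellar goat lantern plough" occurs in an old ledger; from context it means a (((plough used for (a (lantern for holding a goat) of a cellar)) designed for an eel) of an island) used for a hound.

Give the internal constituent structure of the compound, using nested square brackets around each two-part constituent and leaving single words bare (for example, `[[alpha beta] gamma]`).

At the top level: head "plough" (specifically "island eel cellar goat lantern plough"); modifier "hound".
Inside "island eel cellar goat lantern plough": head "plough" (specifically "eel cellar goat lantern plough"), modifier "island".
Inside "eel cellar goat lantern plough": head "plough" (specifically "cellar goat lantern plough"), modifier "eel".
Inside "cellar goat lantern plough": head "plough", modifier "cellar goat lantern".
Inside "cellar goat lantern": head "lantern" (specifically "goat lantern"), modifier "cellar".
Inside "goat lantern": head "lantern", modifier "goat".
Assembled: [hound [island [eel [[cellar [goat lantern]] plough]]]].

[hound [island [eel [[cellar [goat lantern]] plough]]]]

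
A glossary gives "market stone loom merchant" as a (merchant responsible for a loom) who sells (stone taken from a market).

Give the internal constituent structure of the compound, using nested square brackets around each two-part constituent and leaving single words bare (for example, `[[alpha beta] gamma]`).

At the top level: head "merchant" (specifically "loom merchant"); modifier "market stone".
Inside "market stone": head "stone", modifier "market".
Inside "loom merchant": head "merchant", modifier "loom".
So the structure is [[market stone] [loom merchant]].

[[market stone] [loom merchant]]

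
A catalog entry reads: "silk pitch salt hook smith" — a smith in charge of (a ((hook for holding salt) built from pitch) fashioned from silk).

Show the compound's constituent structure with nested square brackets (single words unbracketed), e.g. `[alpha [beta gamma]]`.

[[silk [pitch [salt hook]]] smith]

The outermost head in the paraphrase is "smith", modified by "silk pitch salt hook".
Inside "silk pitch salt hook": head "hook" (specifically "pitch salt hook"), modifier "silk".
Inside "pitch salt hook": head "hook" (specifically "salt hook"), modifier "pitch".
Inside "salt hook": head "hook", modifier "salt".
Putting it together: [[silk [pitch [salt hook]]] smith].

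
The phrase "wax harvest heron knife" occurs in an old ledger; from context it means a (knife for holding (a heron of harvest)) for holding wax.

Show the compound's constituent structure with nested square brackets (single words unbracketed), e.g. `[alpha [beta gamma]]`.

At the top level: head "knife" (specifically "harvest heron knife"); modifier "wax".
"harvest heron knife" → head "knife", modifier "harvest heron".
"harvest heron" → head "heron", modifier "harvest".
Assembled: [wax [[harvest heron] knife]].

[wax [[harvest heron] knife]]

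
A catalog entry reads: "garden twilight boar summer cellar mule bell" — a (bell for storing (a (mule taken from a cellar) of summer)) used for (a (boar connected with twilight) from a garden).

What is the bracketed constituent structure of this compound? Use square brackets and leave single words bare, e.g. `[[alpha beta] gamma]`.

Overall it is a kind of bell (specifically "summer cellar mule bell"); the modifier is "garden twilight boar".
"garden twilight boar" → head "boar" (specifically "twilight boar"), modifier "garden".
"twilight boar" → head "boar", modifier "twilight".
"summer cellar mule bell" → head "bell", modifier "summer cellar mule".
"summer cellar mule" → head "mule" (specifically "cellar mule"), modifier "summer".
"cellar mule" → head "mule", modifier "cellar".
Putting it together: [[garden [twilight boar]] [[summer [cellar mule]] bell]].

[[garden [twilight boar]] [[summer [cellar mule]] bell]]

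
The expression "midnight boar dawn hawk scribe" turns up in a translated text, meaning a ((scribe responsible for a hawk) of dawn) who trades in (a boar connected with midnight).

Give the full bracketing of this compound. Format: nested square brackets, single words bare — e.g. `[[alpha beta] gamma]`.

Whole compound: head "scribe" (specifically "dawn hawk scribe"), modifier "midnight boar".
Inside "midnight boar": head "boar", modifier "midnight".
Inside "dawn hawk scribe": head "scribe" (specifically "hawk scribe"), modifier "dawn".
Inside "hawk scribe": head "scribe", modifier "hawk".
So the structure is [[midnight boar] [dawn [hawk scribe]]].

[[midnight boar] [dawn [hawk scribe]]]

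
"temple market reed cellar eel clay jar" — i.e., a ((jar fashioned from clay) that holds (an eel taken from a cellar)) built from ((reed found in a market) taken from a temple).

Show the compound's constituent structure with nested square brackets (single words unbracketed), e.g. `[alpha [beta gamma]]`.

At the top level: head "jar" (specifically "cellar eel clay jar"); modifier "temple market reed".
Within "temple market reed", the head is "reed" (specifically "market reed") and the modifier is "temple".
Within "market reed", the head is "reed" and the modifier is "market".
Within "cellar eel clay jar", the head is "jar" (specifically "clay jar") and the modifier is "cellar eel".
Within "cellar eel", the head is "eel" and the modifier is "cellar".
Within "clay jar", the head is "jar" and the modifier is "clay".
So the structure is [[temple [market reed]] [[cellar eel] [clay jar]]].

[[temple [market reed]] [[cellar eel] [clay jar]]]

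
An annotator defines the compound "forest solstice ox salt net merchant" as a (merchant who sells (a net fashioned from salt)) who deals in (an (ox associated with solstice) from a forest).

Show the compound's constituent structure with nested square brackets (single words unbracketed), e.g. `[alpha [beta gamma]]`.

Whole compound: head "merchant" (specifically "salt net merchant"), modifier "forest solstice ox".
Within "forest solstice ox", the head is "ox" (specifically "solstice ox") and the modifier is "forest".
Within "solstice ox", the head is "ox" and the modifier is "solstice".
Within "salt net merchant", the head is "merchant" and the modifier is "salt net".
Within "salt net", the head is "net" and the modifier is "salt".
Putting it together: [[forest [solstice ox]] [[salt net] merchant]].

[[forest [solstice ox]] [[salt net] merchant]]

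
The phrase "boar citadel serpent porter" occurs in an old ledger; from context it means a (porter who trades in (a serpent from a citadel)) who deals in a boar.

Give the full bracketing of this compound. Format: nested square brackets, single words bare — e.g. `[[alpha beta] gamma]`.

Overall it is a kind of porter (specifically "citadel serpent porter"); the modifier is "boar".
Within "citadel serpent porter", the head is "porter" and the modifier is "citadel serpent".
Within "citadel serpent", the head is "serpent" and the modifier is "citadel".
Putting it together: [boar [[citadel serpent] porter]].

[boar [[citadel serpent] porter]]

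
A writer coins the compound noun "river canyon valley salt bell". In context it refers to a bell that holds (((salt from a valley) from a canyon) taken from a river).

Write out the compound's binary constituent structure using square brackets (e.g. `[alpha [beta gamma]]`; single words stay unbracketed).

The outermost head in the paraphrase is "bell", modified by "river canyon valley salt".
Within "river canyon valley salt", the head is "salt" (specifically "canyon valley salt") and the modifier is "river".
Within "canyon valley salt", the head is "salt" (specifically "valley salt") and the modifier is "canyon".
Within "valley salt", the head is "salt" and the modifier is "valley".
So the structure is [[river [canyon [valley salt]]] bell].

[[river [canyon [valley salt]]] bell]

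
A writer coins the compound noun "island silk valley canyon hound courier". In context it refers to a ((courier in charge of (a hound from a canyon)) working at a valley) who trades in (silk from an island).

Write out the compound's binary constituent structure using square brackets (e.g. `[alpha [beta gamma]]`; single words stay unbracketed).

[[island silk] [valley [[canyon hound] courier]]]

At the top level: head "courier" (specifically "valley canyon hound courier"); modifier "island silk".
Inside "island silk": head "silk", modifier "island".
Inside "valley canyon hound courier": head "courier" (specifically "canyon hound courier"), modifier "valley".
Inside "canyon hound courier": head "courier", modifier "canyon hound".
Inside "canyon hound": head "hound", modifier "canyon".
So the structure is [[island silk] [valley [[canyon hound] courier]]].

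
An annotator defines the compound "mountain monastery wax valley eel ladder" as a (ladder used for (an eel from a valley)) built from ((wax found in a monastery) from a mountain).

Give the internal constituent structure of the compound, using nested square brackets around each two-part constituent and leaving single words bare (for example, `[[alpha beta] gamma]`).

Whole compound: head "ladder" (specifically "valley eel ladder"), modifier "mountain monastery wax".
"mountain monastery wax" → head "wax" (specifically "monastery wax"), modifier "mountain".
"monastery wax" → head "wax", modifier "monastery".
"valley eel ladder" → head "ladder", modifier "valley eel".
"valley eel" → head "eel", modifier "valley".
Putting it together: [[mountain [monastery wax]] [[valley eel] ladder]].

[[mountain [monastery wax]] [[valley eel] ladder]]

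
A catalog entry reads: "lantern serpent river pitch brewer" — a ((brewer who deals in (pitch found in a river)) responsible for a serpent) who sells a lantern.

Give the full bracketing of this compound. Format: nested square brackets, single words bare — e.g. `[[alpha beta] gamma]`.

Overall it is a kind of brewer (specifically "serpent river pitch brewer"); the modifier is "lantern".
Within "serpent river pitch brewer", the head is "brewer" (specifically "river pitch brewer") and the modifier is "serpent".
Within "river pitch brewer", the head is "brewer" and the modifier is "river pitch".
Within "river pitch", the head is "pitch" and the modifier is "river".
So the structure is [lantern [serpent [[river pitch] brewer]]].

[lantern [serpent [[river pitch] brewer]]]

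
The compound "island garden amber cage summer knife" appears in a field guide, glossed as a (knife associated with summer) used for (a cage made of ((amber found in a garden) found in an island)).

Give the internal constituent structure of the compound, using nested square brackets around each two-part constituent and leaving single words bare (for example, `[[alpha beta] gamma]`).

[[[island [garden amber]] cage] [summer knife]]

Whole compound: head "knife" (specifically "summer knife"), modifier "island garden amber cage".
Within "island garden amber cage", the head is "cage" and the modifier is "island garden amber".
Within "island garden amber", the head is "amber" (specifically "garden amber") and the modifier is "island".
Within "garden amber", the head is "amber" and the modifier is "garden".
Within "summer knife", the head is "knife" and the modifier is "summer".
So the structure is [[[island [garden amber]] cage] [summer knife]].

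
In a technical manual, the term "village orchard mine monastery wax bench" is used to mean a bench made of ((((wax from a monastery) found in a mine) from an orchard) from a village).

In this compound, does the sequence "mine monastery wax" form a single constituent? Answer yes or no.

The paraphrase groups the words so that "mine monastery wax" is one unit: it corresponds to a single parenthesized sub-phrase.
The full structure is [[village [orchard [mine [monastery wax]]]] bench], in which [mine monastery wax] is a constituent.

yes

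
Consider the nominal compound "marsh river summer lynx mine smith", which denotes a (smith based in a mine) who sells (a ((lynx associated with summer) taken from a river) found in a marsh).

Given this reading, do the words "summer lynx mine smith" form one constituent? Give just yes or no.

no

The top-level split is [marsh river summer lynx] [mine smith]; the full structure is [[marsh [river [summer lynx]]] [mine smith]].
"summer lynx mine smith" straddles a constituent boundary, so it is not a single unit.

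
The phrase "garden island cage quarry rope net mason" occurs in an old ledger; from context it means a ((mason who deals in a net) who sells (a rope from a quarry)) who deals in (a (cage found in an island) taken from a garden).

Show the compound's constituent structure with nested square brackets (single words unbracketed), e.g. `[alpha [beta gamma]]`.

The outermost head in the paraphrase is "mason" (specifically "quarry rope net mason"), modified by "garden island cage".
Within "garden island cage", the head is "cage" (specifically "island cage") and the modifier is "garden".
Within "island cage", the head is "cage" and the modifier is "island".
Within "quarry rope net mason", the head is "mason" (specifically "net mason") and the modifier is "quarry rope".
Within "quarry rope", the head is "rope" and the modifier is "quarry".
Within "net mason", the head is "mason" and the modifier is "net".
Putting it together: [[garden [island cage]] [[quarry rope] [net mason]]].

[[garden [island cage]] [[quarry rope] [net mason]]]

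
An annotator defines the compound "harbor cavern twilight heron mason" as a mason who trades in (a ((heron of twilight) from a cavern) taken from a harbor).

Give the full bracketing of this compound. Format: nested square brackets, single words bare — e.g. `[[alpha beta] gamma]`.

[[harbor [cavern [twilight heron]]] mason]

Overall it is a kind of mason; the modifier is "harbor cavern twilight heron".
"harbor cavern twilight heron" → head "heron" (specifically "cavern twilight heron"), modifier "harbor".
"cavern twilight heron" → head "heron" (specifically "twilight heron"), modifier "cavern".
"twilight heron" → head "heron", modifier "twilight".
Putting it together: [[harbor [cavern [twilight heron]]] mason].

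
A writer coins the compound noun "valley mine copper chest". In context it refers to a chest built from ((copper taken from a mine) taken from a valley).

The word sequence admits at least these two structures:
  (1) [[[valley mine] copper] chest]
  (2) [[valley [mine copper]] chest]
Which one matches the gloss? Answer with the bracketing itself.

[[valley [mine copper]] chest]

The paraphrase's head is the "chest" part ("chest"); its modifier is "valley mine copper".
That top-level split, carried through the inner groups, gives [[valley [mine copper]] chest].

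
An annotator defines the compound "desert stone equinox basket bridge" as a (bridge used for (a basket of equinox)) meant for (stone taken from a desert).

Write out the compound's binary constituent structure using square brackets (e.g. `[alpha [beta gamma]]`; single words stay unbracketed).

[[desert stone] [[equinox basket] bridge]]

At the top level: head "bridge" (specifically "equinox basket bridge"); modifier "desert stone".
Inside "desert stone": head "stone", modifier "desert".
Inside "equinox basket bridge": head "bridge", modifier "equinox basket".
Inside "equinox basket": head "basket", modifier "equinox".
So the structure is [[desert stone] [[equinox basket] bridge]].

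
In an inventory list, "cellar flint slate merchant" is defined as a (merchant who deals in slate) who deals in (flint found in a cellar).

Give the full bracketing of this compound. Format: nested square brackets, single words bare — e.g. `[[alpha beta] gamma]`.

[[cellar flint] [slate merchant]]

At the top level: head "merchant" (specifically "slate merchant"); modifier "cellar flint".
Inside "cellar flint": head "flint", modifier "cellar".
Inside "slate merchant": head "merchant", modifier "slate".
Assembled: [[cellar flint] [slate merchant]].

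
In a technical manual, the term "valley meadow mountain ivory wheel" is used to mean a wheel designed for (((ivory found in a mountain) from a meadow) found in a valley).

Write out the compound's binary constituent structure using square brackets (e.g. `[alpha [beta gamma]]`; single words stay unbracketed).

At the top level: head "wheel"; modifier "valley meadow mountain ivory".
Inside "valley meadow mountain ivory": head "ivory" (specifically "meadow mountain ivory"), modifier "valley".
Inside "meadow mountain ivory": head "ivory" (specifically "mountain ivory"), modifier "meadow".
Inside "mountain ivory": head "ivory", modifier "mountain".
Assembled: [[valley [meadow [mountain ivory]]] wheel].

[[valley [meadow [mountain ivory]]] wheel]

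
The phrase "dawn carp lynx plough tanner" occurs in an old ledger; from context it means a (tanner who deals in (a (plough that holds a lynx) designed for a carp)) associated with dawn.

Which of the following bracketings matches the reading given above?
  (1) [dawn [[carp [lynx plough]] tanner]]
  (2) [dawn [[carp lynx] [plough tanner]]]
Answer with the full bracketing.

The paraphrase's head is the "tanner" part ("carp lynx plough tanner"); its modifier is "dawn".
That top-level split, carried through the inner groups, gives [dawn [[carp [lynx plough]] tanner]].

[dawn [[carp [lynx plough]] tanner]]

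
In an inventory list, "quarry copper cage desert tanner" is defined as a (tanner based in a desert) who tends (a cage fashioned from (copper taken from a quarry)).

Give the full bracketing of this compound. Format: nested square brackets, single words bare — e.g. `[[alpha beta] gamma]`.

[[[quarry copper] cage] [desert tanner]]

Overall it is a kind of tanner (specifically "desert tanner"); the modifier is "quarry copper cage".
Inside "quarry copper cage": head "cage", modifier "quarry copper".
Inside "quarry copper": head "copper", modifier "quarry".
Inside "desert tanner": head "tanner", modifier "desert".
So the structure is [[[quarry copper] cage] [desert tanner]].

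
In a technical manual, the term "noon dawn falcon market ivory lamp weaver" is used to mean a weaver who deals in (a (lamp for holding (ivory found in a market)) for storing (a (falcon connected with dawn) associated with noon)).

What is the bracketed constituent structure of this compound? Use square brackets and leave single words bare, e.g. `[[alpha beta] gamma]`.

At the top level: head "weaver"; modifier "noon dawn falcon market ivory lamp".
"noon dawn falcon market ivory lamp" → head "lamp" (specifically "market ivory lamp"), modifier "noon dawn falcon".
"noon dawn falcon" → head "falcon" (specifically "dawn falcon"), modifier "noon".
"dawn falcon" → head "falcon", modifier "dawn".
"market ivory lamp" → head "lamp", modifier "market ivory".
"market ivory" → head "ivory", modifier "market".
Assembled: [[[noon [dawn falcon]] [[market ivory] lamp]] weaver].

[[[noon [dawn falcon]] [[market ivory] lamp]] weaver]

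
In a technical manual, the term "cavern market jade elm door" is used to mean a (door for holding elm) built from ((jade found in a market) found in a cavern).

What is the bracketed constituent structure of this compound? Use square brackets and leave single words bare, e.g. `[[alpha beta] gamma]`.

The outermost head in the paraphrase is "door" (specifically "elm door"), modified by "cavern market jade".
"cavern market jade" → head "jade" (specifically "market jade"), modifier "cavern".
"market jade" → head "jade", modifier "market".
"elm door" → head "door", modifier "elm".
Assembled: [[cavern [market jade]] [elm door]].

[[cavern [market jade]] [elm door]]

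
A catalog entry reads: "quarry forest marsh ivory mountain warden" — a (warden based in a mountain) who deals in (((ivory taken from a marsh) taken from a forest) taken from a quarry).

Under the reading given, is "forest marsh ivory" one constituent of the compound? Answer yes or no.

yes

The paraphrase groups the words so that "forest marsh ivory" is one unit: it corresponds to a single parenthesized sub-phrase.
The full structure is [[quarry [forest [marsh ivory]]] [mountain warden]], in which [forest marsh ivory] is a constituent.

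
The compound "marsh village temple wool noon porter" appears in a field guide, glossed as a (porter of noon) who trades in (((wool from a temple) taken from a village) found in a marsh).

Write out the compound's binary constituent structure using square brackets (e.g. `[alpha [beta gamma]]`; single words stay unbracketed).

[[marsh [village [temple wool]]] [noon porter]]

Overall it is a kind of porter (specifically "noon porter"); the modifier is "marsh village temple wool".
Inside "marsh village temple wool": head "wool" (specifically "village temple wool"), modifier "marsh".
Inside "village temple wool": head "wool" (specifically "temple wool"), modifier "village".
Inside "temple wool": head "wool", modifier "temple".
Inside "noon porter": head "porter", modifier "noon".
So the structure is [[marsh [village [temple wool]]] [noon porter]].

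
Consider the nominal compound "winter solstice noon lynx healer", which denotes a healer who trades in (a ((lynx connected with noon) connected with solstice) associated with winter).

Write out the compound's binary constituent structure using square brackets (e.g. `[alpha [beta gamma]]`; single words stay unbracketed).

[[winter [solstice [noon lynx]]] healer]

Whole compound: head "healer", modifier "winter solstice noon lynx".
Within "winter solstice noon lynx", the head is "lynx" (specifically "solstice noon lynx") and the modifier is "winter".
Within "solstice noon lynx", the head is "lynx" (specifically "noon lynx") and the modifier is "solstice".
Within "noon lynx", the head is "lynx" and the modifier is "noon".
So the structure is [[winter [solstice [noon lynx]]] healer].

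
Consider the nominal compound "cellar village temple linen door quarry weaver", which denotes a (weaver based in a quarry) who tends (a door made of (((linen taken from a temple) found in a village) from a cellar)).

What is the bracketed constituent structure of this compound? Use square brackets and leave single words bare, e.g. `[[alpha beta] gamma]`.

Overall it is a kind of weaver (specifically "quarry weaver"); the modifier is "cellar village temple linen door".
"cellar village temple linen door" → head "door", modifier "cellar village temple linen".
"cellar village temple linen" → head "linen" (specifically "village temple linen"), modifier "cellar".
"village temple linen" → head "linen" (specifically "temple linen"), modifier "village".
"temple linen" → head "linen", modifier "temple".
"quarry weaver" → head "weaver", modifier "quarry".
So the structure is [[[cellar [village [temple linen]]] door] [quarry weaver]].

[[[cellar [village [temple linen]]] door] [quarry weaver]]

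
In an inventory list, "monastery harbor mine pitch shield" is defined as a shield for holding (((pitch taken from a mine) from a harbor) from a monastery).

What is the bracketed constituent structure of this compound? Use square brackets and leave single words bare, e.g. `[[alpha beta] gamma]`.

[[monastery [harbor [mine pitch]]] shield]

At the top level: head "shield"; modifier "monastery harbor mine pitch".
"monastery harbor mine pitch" → head "pitch" (specifically "harbor mine pitch"), modifier "monastery".
"harbor mine pitch" → head "pitch" (specifically "mine pitch"), modifier "harbor".
"mine pitch" → head "pitch", modifier "mine".
Assembled: [[monastery [harbor [mine pitch]]] shield].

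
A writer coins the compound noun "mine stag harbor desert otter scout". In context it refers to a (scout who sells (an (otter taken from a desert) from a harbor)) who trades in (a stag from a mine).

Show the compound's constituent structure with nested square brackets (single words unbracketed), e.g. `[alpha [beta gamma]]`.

Whole compound: head "scout" (specifically "harbor desert otter scout"), modifier "mine stag".
Within "mine stag", the head is "stag" and the modifier is "mine".
Within "harbor desert otter scout", the head is "scout" and the modifier is "harbor desert otter".
Within "harbor desert otter", the head is "otter" (specifically "desert otter") and the modifier is "harbor".
Within "desert otter", the head is "otter" and the modifier is "desert".
Assembled: [[mine stag] [[harbor [desert otter]] scout]].

[[mine stag] [[harbor [desert otter]] scout]]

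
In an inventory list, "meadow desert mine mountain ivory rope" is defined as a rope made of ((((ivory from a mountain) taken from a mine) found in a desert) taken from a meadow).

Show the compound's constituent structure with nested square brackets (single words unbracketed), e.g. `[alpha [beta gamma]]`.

[[meadow [desert [mine [mountain ivory]]]] rope]

At the top level: head "rope"; modifier "meadow desert mine mountain ivory".
Within "meadow desert mine mountain ivory", the head is "ivory" (specifically "desert mine mountain ivory") and the modifier is "meadow".
Within "desert mine mountain ivory", the head is "ivory" (specifically "mine mountain ivory") and the modifier is "desert".
Within "mine mountain ivory", the head is "ivory" (specifically "mountain ivory") and the modifier is "mine".
Within "mountain ivory", the head is "ivory" and the modifier is "mountain".
Putting it together: [[meadow [desert [mine [mountain ivory]]]] rope].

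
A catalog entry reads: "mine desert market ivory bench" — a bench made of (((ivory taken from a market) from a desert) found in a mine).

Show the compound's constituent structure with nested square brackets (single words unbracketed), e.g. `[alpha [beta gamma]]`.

[[mine [desert [market ivory]]] bench]

Overall it is a kind of bench; the modifier is "mine desert market ivory".
"mine desert market ivory" → head "ivory" (specifically "desert market ivory"), modifier "mine".
"desert market ivory" → head "ivory" (specifically "market ivory"), modifier "desert".
"market ivory" → head "ivory", modifier "market".
So the structure is [[mine [desert [market ivory]]] bench].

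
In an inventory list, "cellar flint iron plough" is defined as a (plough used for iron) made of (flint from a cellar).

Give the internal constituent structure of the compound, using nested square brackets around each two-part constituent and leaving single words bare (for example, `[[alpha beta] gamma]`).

At the top level: head "plough" (specifically "iron plough"); modifier "cellar flint".
Inside "cellar flint": head "flint", modifier "cellar".
Inside "iron plough": head "plough", modifier "iron".
Assembled: [[cellar flint] [iron plough]].

[[cellar flint] [iron plough]]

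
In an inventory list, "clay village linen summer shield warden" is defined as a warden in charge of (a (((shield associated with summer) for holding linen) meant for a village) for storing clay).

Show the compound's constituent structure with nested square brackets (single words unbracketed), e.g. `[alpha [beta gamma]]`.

At the top level: head "warden"; modifier "clay village linen summer shield".
"clay village linen summer shield" → head "shield" (specifically "village linen summer shield"), modifier "clay".
"village linen summer shield" → head "shield" (specifically "linen summer shield"), modifier "village".
"linen summer shield" → head "shield" (specifically "summer shield"), modifier "linen".
"summer shield" → head "shield", modifier "summer".
Assembled: [[clay [village [linen [summer shield]]]] warden].

[[clay [village [linen [summer shield]]]] warden]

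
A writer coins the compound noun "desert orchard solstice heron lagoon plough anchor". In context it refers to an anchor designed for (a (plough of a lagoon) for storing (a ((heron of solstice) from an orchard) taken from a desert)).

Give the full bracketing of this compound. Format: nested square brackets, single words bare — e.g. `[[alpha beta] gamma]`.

[[[desert [orchard [solstice heron]]] [lagoon plough]] anchor]

The outermost head in the paraphrase is "anchor", modified by "desert orchard solstice heron lagoon plough".
Within "desert orchard solstice heron lagoon plough", the head is "plough" (specifically "lagoon plough") and the modifier is "desert orchard solstice heron".
Within "desert orchard solstice heron", the head is "heron" (specifically "orchard solstice heron") and the modifier is "desert".
Within "orchard solstice heron", the head is "heron" (specifically "solstice heron") and the modifier is "orchard".
Within "solstice heron", the head is "heron" and the modifier is "solstice".
Within "lagoon plough", the head is "plough" and the modifier is "lagoon".
Putting it together: [[[desert [orchard [solstice heron]]] [lagoon plough]] anchor].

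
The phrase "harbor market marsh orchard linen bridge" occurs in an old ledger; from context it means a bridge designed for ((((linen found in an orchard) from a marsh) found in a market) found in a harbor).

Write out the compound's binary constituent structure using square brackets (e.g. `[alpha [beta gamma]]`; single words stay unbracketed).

Overall it is a kind of bridge; the modifier is "harbor market marsh orchard linen".
"harbor market marsh orchard linen" → head "linen" (specifically "market marsh orchard linen"), modifier "harbor".
"market marsh orchard linen" → head "linen" (specifically "marsh orchard linen"), modifier "market".
"marsh orchard linen" → head "linen" (specifically "orchard linen"), modifier "marsh".
"orchard linen" → head "linen", modifier "orchard".
Putting it together: [[harbor [market [marsh [orchard linen]]]] bridge].

[[harbor [market [marsh [orchard linen]]]] bridge]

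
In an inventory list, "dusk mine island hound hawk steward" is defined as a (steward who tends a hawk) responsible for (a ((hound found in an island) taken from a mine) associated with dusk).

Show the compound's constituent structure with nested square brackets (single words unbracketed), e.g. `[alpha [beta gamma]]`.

[[dusk [mine [island hound]]] [hawk steward]]

The outermost head in the paraphrase is "steward" (specifically "hawk steward"), modified by "dusk mine island hound".
Inside "dusk mine island hound": head "hound" (specifically "mine island hound"), modifier "dusk".
Inside "mine island hound": head "hound" (specifically "island hound"), modifier "mine".
Inside "island hound": head "hound", modifier "island".
Inside "hawk steward": head "steward", modifier "hawk".
Putting it together: [[dusk [mine [island hound]]] [hawk steward]].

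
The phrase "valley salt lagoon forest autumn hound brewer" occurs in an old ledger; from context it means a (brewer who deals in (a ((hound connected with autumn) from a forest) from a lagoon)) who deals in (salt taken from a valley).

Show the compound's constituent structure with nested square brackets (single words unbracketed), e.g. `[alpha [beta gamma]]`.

At the top level: head "brewer" (specifically "lagoon forest autumn hound brewer"); modifier "valley salt".
Inside "valley salt": head "salt", modifier "valley".
Inside "lagoon forest autumn hound brewer": head "brewer", modifier "lagoon forest autumn hound".
Inside "lagoon forest autumn hound": head "hound" (specifically "forest autumn hound"), modifier "lagoon".
Inside "forest autumn hound": head "hound" (specifically "autumn hound"), modifier "forest".
Inside "autumn hound": head "hound", modifier "autumn".
Putting it together: [[valley salt] [[lagoon [forest [autumn hound]]] brewer]].

[[valley salt] [[lagoon [forest [autumn hound]]] brewer]]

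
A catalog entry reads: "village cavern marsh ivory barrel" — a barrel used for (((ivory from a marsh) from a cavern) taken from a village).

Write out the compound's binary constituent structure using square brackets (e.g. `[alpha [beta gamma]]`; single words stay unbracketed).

[[village [cavern [marsh ivory]]] barrel]

Whole compound: head "barrel", modifier "village cavern marsh ivory".
Inside "village cavern marsh ivory": head "ivory" (specifically "cavern marsh ivory"), modifier "village".
Inside "cavern marsh ivory": head "ivory" (specifically "marsh ivory"), modifier "cavern".
Inside "marsh ivory": head "ivory", modifier "marsh".
Putting it together: [[village [cavern [marsh ivory]]] barrel].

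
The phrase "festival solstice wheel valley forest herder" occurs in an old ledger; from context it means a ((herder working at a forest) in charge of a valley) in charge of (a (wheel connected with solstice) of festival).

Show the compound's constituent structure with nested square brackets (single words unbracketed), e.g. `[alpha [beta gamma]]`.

Whole compound: head "herder" (specifically "valley forest herder"), modifier "festival solstice wheel".
"festival solstice wheel" → head "wheel" (specifically "solstice wheel"), modifier "festival".
"solstice wheel" → head "wheel", modifier "solstice".
"valley forest herder" → head "herder" (specifically "forest herder"), modifier "valley".
"forest herder" → head "herder", modifier "forest".
Putting it together: [[festival [solstice wheel]] [valley [forest herder]]].

[[festival [solstice wheel]] [valley [forest herder]]]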